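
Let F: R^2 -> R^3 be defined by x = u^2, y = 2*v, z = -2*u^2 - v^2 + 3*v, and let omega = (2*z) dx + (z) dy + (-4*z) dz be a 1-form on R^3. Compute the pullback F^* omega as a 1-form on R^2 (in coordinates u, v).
F^* omega = (20*u*(-2*u^2 - v^2 + 3*v)) du + (-16*u^2*v + 20*u^2 - 8*v^3 + 34*v^2 - 30*v) dv

Using F^*(f dg) = (f ∘ F) d(g ∘ F), substitute each coordinate x_i by F_i(u, v) in f_i, and replace dx_i by d F_i = (∂F_i/∂u) du + (∂F_i/∂v) dv.
  For the x component: f_1(F) = -4*u^2 - 2*v^2 + 6*v; d F_1 = (2*u) du + (0) dv
  For the y component: f_2(F) = -2*u^2 - v^2 + 3*v; d F_2 = (0) du + (2) dv
  For the z component: f_3(F) = 8*u^2 + 4*v^2 - 12*v; d F_3 = (-4*u) du + (3 - 2*v) dv
Combining and collecting du, dv coefficients:
  coeff of du: 20*u*(-2*u^2 - v^2 + 3*v)
  coeff of dv: -16*u^2*v + 20*u^2 - 8*v^3 + 34*v^2 - 30*v
F^* omega = (20*u*(-2*u^2 - v^2 + 3*v)) du + (-16*u^2*v + 20*u^2 - 8*v^3 + 34*v^2 - 30*v) dv.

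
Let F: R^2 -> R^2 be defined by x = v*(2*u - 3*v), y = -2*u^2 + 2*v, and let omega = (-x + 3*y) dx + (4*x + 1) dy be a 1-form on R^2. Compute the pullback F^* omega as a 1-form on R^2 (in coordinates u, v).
F^* omega = (-44*u^2*v + 44*u*v^2 - 4*u + 6*v^3 + 12*v^2) du + (-12*u^3 + 32*u^2*v + 18*u*v^2 + 28*u*v - 18*v^3 - 60*v^2 + 2) dv

Using F^*(f dg) = (f ∘ F) d(g ∘ F), substitute each coordinate x_i by F_i(u, v) in f_i, and replace dx_i by d F_i = (∂F_i/∂u) du + (∂F_i/∂v) dv.
  For the x component: f_1(F) = -6*u^2 - 2*u*v + 3*v^2 + 6*v; d F_1 = (2*v) du + (2*u - 6*v) dv
  For the y component: f_2(F) = 8*u*v - 12*v^2 + 1; d F_2 = (-4*u) du + (2) dv
Combining and collecting du, dv coefficients:
  coeff of du: -44*u^2*v + 44*u*v^2 - 4*u + 6*v^3 + 12*v^2
  coeff of dv: -12*u^3 + 32*u^2*v + 18*u*v^2 + 28*u*v - 18*v^3 - 60*v^2 + 2
F^* omega = (-44*u^2*v + 44*u*v^2 - 4*u + 6*v^3 + 12*v^2) du + (-12*u^3 + 32*u^2*v + 18*u*v^2 + 28*u*v - 18*v^3 - 60*v^2 + 2) dv.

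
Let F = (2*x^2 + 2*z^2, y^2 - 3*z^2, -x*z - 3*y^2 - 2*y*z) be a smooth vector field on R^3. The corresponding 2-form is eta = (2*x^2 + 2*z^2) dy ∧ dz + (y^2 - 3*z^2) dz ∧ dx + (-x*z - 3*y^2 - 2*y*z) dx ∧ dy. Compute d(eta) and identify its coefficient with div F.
d(eta) = (3*x) dx ∧ dy ∧ dz; div F = 3*x

For a 2-form in R^3 of the form above, applying d gives a 3-form with coefficient ∂P/∂x + ∂Q/∂y + ∂R/∂z:
  ∂P/∂x = 4*x
  ∂Q/∂y = 2*y
  ∂R/∂z = -x - 2*y
Sum = 3*x, which is exactly div F.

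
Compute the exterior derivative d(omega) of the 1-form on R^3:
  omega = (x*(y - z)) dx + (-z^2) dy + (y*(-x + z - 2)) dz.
d(omega) = (-x) dx ∧ dy + (x - y) dx ∧ dz + (-x + 3*z - 2) dy ∧ dz

For a 1-form omega = sum_i f_i dx_i, the exterior derivative is
  d(omega) = sum_{i < j} (∂f_j/∂x_i - ∂f_i/∂x_j) dx_i ∧ dx_j.
  coefficient of dx ∧ dy: ∂f_2/∂x - ∂f_1/∂y = ∂(-z^2)/∂x - ∂(x*(y - z))/∂y = -x
  coefficient of dx ∧ dz: ∂f_3/∂x - ∂f_1/∂z = ∂(y*(-x + z - 2))/∂x - ∂(x*(y - z))/∂z = x - y
  coefficient of dy ∧ dz: ∂f_3/∂y - ∂f_2/∂z = ∂(y*(-x + z - 2))/∂y - ∂(-z^2)/∂z = -x + 3*z - 2
Assembling: d(omega) = (-x) dx ∧ dy + (x - y) dx ∧ dz + (-x + 3*z - 2) dy ∧ dz.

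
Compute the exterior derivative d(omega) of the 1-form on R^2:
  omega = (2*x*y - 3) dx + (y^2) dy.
d(omega) = (-2*x) dx ∧ dy

For a 1-form omega = sum_i f_i dx_i, the exterior derivative is
  d(omega) = sum_{i < j} (∂f_j/∂x_i - ∂f_i/∂x_j) dx_i ∧ dx_j.
  coefficient of dx ∧ dy: ∂f_2/∂x - ∂f_1/∂y = ∂(y^2)/∂x - ∂(2*x*y - 3)/∂y = -2*x
Assembling: d(omega) = (-2*x) dx ∧ dy.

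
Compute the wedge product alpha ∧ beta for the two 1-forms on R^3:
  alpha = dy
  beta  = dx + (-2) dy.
alpha ∧ beta = (-1) dx ∧ dy

Distribute the wedge, using dx_i ∧ dx_j = -dx_j ∧ dx_i and dx_i ∧ dx_i = 0. For each pair (i, j) with i < j, the coefficient of dx_i ∧ dx_j in alpha ∧ beta is (alpha_i * beta_j - alpha_j * beta_i). Collecting: alpha ∧ beta = (-1) dx ∧ dy.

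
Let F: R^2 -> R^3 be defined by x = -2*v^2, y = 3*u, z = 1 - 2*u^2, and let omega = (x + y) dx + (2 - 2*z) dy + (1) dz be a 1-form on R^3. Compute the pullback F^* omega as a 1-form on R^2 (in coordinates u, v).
F^* omega = (4*u*(3*u - 1)) du + (-12*u*v + 8*v^3) dv

Using F^*(f dg) = (f ∘ F) d(g ∘ F), substitute each coordinate x_i by F_i(u, v) in f_i, and replace dx_i by d F_i = (∂F_i/∂u) du + (∂F_i/∂v) dv.
  For the x component: f_1(F) = 3*u - 2*v^2; d F_1 = (0) du + (-4*v) dv
  For the y component: f_2(F) = 4*u^2; d F_2 = (3) du + (0) dv
  For the z component: f_3(F) = 1; d F_3 = (-4*u) du + (0) dv
Combining and collecting du, dv coefficients:
  coeff of du: 4*u*(3*u - 1)
  coeff of dv: -12*u*v + 8*v^3
F^* omega = (4*u*(3*u - 1)) du + (-12*u*v + 8*v^3) dv.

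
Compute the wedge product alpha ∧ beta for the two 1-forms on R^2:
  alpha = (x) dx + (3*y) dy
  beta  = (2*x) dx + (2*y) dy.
alpha ∧ beta = (-4*x*y) dx ∧ dy

Distribute the wedge, using dx_i ∧ dx_j = -dx_j ∧ dx_i and dx_i ∧ dx_i = 0. For each pair (i, j) with i < j, the coefficient of dx_i ∧ dx_j in alpha ∧ beta is (alpha_i * beta_j - alpha_j * beta_i). Collecting: alpha ∧ beta = (-4*x*y) dx ∧ dy.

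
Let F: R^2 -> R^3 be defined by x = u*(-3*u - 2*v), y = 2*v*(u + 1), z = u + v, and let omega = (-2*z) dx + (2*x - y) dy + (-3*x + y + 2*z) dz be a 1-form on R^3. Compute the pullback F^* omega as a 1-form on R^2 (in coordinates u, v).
F^* omega = (-12*u^2*v + 21*u^2 - 12*u*v^2 + 24*u*v + 2*u + 4*v) du + (u*(-12*u^2 - 12*u*v + u - 4*v + 2)) dv

Using F^*(f dg) = (f ∘ F) d(g ∘ F), substitute each coordinate x_i by F_i(u, v) in f_i, and replace dx_i by d F_i = (∂F_i/∂u) du + (∂F_i/∂v) dv.
  For the x component: f_1(F) = -2*u - 2*v; d F_1 = (-6*u - 2*v) du + (-2*u) dv
  For the y component: f_2(F) = -6*u^2 - 6*u*v - 2*v; d F_2 = (2*v) du + (2*u + 2) dv
  For the z component: f_3(F) = 9*u^2 + 8*u*v + 2*u + 4*v; d F_3 = (1) du + (1) dv
Combining and collecting du, dv coefficients:
  coeff of du: -12*u^2*v + 21*u^2 - 12*u*v^2 + 24*u*v + 2*u + 4*v
  coeff of dv: u*(-12*u^2 - 12*u*v + u - 4*v + 2)
F^* omega = (-12*u^2*v + 21*u^2 - 12*u*v^2 + 24*u*v + 2*u + 4*v) du + (u*(-12*u^2 - 12*u*v + u - 4*v + 2)) dv.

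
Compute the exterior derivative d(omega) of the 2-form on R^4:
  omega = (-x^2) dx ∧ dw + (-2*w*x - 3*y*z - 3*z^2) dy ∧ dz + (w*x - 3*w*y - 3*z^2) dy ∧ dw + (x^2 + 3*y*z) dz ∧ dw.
d(omega) = (-2*w) dx ∧ dy ∧ dz + (-2*x + 9*z) dy ∧ dz ∧ dw + (w) dx ∧ dy ∧ dw + (2*x) dx ∧ dz ∧ dw

For a 2-form omega = sum_{i<j} g_{ij} dx_i ∧ dx_j, the exterior derivative is
  d(omega) = sum_{i<j} d(g_{ij}) ∧ dx_i ∧ dx_j = sum_{i<j, k} (∂g_{ij}/∂x_k) dx_k ∧ dx_i ∧ dx_j.
Expand each term, using dx_k ∧ dx_i ∧ dx_j = sgn(permutation) dx_{(a)} ∧ dx_{(b)} ∧ dx_{(c)} with (a < b < c) sorted:
  d(-2*w*x - 3*y*z - 3*z^2) includes (∂/∂x)(-2*w*x - 3*y*z - 3*z^2) dx = (-2*w) dx, which multiplied by dy ∧ dz gives (-2*w) dx ∧ dy ∧ dz
  d(-2*w*x - 3*y*z - 3*z^2) includes (∂/∂w)(-2*w*x - 3*y*z - 3*z^2) dw = (-2*x) dw, which multiplied by dy ∧ dz gives (-2*x) dy ∧ dz ∧ dw
  d(w*x - 3*w*y - 3*z^2) includes (∂/∂x)(w*x - 3*w*y - 3*z^2) dx = (w) dx, which multiplied by dy ∧ dw gives (w) dx ∧ dy ∧ dw
  d(w*x - 3*w*y - 3*z^2) includes (∂/∂z)(w*x - 3*w*y - 3*z^2) dz = (-6*z) dz, which multiplied by dy ∧ dw gives (6*z) dy ∧ dz ∧ dw
  d(x^2 + 3*y*z) includes (∂/∂x)(x^2 + 3*y*z) dx = (2*x) dx, which multiplied by dz ∧ dw gives (2*x) dx ∧ dz ∧ dw
  d(x^2 + 3*y*z) includes (∂/∂y)(x^2 + 3*y*z) dy = (3*z) dy, which multiplied by dz ∧ dw gives (3*z) dy ∧ dz ∧ dw
Collecting like 3-forms: d(omega) = (-2*w) dx ∧ dy ∧ dz + (-2*x + 9*z) dy ∧ dz ∧ dw + (w) dx ∧ dy ∧ dw + (2*x) dx ∧ dz ∧ dw.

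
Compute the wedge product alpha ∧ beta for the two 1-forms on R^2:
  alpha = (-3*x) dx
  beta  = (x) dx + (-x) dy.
alpha ∧ beta = (3*x^2) dx ∧ dy

Distribute the wedge, using dx_i ∧ dx_j = -dx_j ∧ dx_i and dx_i ∧ dx_i = 0. For each pair (i, j) with i < j, the coefficient of dx_i ∧ dx_j in alpha ∧ beta is (alpha_i * beta_j - alpha_j * beta_i). Collecting: alpha ∧ beta = (3*x^2) dx ∧ dy.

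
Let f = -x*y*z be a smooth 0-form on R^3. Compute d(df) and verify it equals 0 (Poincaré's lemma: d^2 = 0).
d(df) = 0

Step 1: df = sum_i (∂f/∂x_i) dx_i = (-y*z) dx + (-x*z) dy + (-x*y) dz.
Step 2: Apply d again. Using the 1-form formula, the coefficient of dx ∧ dy in d(df) is ∂^2 f/∂x ∂y - ∂^2 f/∂y ∂x = (-z) - (-z) = 0 (equality of mixed partials for smooth f).
Similarly for dx ∧ dz and dy ∧ dz — all coefficients vanish. So d(df) = 0.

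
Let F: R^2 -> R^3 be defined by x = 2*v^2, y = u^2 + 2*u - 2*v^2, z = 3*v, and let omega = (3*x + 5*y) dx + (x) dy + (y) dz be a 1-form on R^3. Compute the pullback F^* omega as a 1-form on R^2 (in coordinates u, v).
F^* omega = (4*v^2*(u + 1)) du + (20*u^2*v + 3*u^2 + 40*u*v + 6*u - 24*v^3 - 6*v^2) dv

Using F^*(f dg) = (f ∘ F) d(g ∘ F), substitute each coordinate x_i by F_i(u, v) in f_i, and replace dx_i by d F_i = (∂F_i/∂u) du + (∂F_i/∂v) dv.
  For the x component: f_1(F) = 5*u^2 + 10*u - 4*v^2; d F_1 = (0) du + (4*v) dv
  For the y component: f_2(F) = 2*v^2; d F_2 = (2*u + 2) du + (-4*v) dv
  For the z component: f_3(F) = u^2 + 2*u - 2*v^2; d F_3 = (0) du + (3) dv
Combining and collecting du, dv coefficients:
  coeff of du: 4*v^2*(u + 1)
  coeff of dv: 20*u^2*v + 3*u^2 + 40*u*v + 6*u - 24*v^3 - 6*v^2
F^* omega = (4*v^2*(u + 1)) du + (20*u^2*v + 3*u^2 + 40*u*v + 6*u - 24*v^3 - 6*v^2) dv.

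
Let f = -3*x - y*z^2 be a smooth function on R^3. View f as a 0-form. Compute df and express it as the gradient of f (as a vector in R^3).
df = (-3) dx + (-z^2) dy + (-2*y*z) dz; grad f = (-3, -z^2, -2*y*z)

For a 0-form f, d f = (∂f/∂x) dx + (∂f/∂y) dy + (∂f/∂z) dz. The components of the vector representation are exactly the entries of grad f in Cartesian coordinates:
  ∂f/∂x = -3
  ∂f/∂y = -z^2
  ∂f/∂z = -2*y*z.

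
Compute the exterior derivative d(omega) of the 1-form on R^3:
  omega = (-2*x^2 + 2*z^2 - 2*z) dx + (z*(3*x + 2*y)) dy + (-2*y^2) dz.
d(omega) = (3*z) dx ∧ dy + (2 - 4*z) dx ∧ dz + (-3*x - 6*y) dy ∧ dz

For a 1-form omega = sum_i f_i dx_i, the exterior derivative is
  d(omega) = sum_{i < j} (∂f_j/∂x_i - ∂f_i/∂x_j) dx_i ∧ dx_j.
  coefficient of dx ∧ dy: ∂f_2/∂x - ∂f_1/∂y = ∂(z*(3*x + 2*y))/∂x - ∂(-2*x^2 + 2*z^2 - 2*z)/∂y = 3*z
  coefficient of dx ∧ dz: ∂f_3/∂x - ∂f_1/∂z = ∂(-2*y^2)/∂x - ∂(-2*x^2 + 2*z^2 - 2*z)/∂z = 2 - 4*z
  coefficient of dy ∧ dz: ∂f_3/∂y - ∂f_2/∂z = ∂(-2*y^2)/∂y - ∂(z*(3*x + 2*y))/∂z = -3*x - 6*y
Assembling: d(omega) = (3*z) dx ∧ dy + (2 - 4*z) dx ∧ dz + (-3*x - 6*y) dy ∧ dz.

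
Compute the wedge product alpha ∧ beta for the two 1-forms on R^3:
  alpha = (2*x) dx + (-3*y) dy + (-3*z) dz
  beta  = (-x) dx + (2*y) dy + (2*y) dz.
alpha ∧ beta = (x*y) dx ∧ dy + (x*(4*y - 3*z)) dx ∧ dz + (6*y*(-y + z)) dy ∧ dz

Distribute the wedge, using dx_i ∧ dx_j = -dx_j ∧ dx_i and dx_i ∧ dx_i = 0. For each pair (i, j) with i < j, the coefficient of dx_i ∧ dx_j in alpha ∧ beta is (alpha_i * beta_j - alpha_j * beta_i). Collecting: alpha ∧ beta = (x*y) dx ∧ dy + (x*(4*y - 3*z)) dx ∧ dz + (6*y*(-y + z)) dy ∧ dz.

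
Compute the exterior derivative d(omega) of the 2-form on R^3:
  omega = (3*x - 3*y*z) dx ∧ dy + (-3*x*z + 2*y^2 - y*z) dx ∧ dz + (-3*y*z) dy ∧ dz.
d(omega) = (-7*y + z) dx ∧ dy ∧ dz

For a 2-form omega = sum_{i<j} g_{ij} dx_i ∧ dx_j, the exterior derivative is
  d(omega) = sum_{i<j} d(g_{ij}) ∧ dx_i ∧ dx_j = sum_{i<j, k} (∂g_{ij}/∂x_k) dx_k ∧ dx_i ∧ dx_j.
Expand each term, using dx_k ∧ dx_i ∧ dx_j = sgn(permutation) dx_{(a)} ∧ dx_{(b)} ∧ dx_{(c)} with (a < b < c) sorted:
  d(3*x - 3*y*z) includes (∂/∂z)(3*x - 3*y*z) dz = (-3*y) dz, which multiplied by dx ∧ dy gives (-3*y) dx ∧ dy ∧ dz
  d(-3*x*z + 2*y^2 - y*z) includes (∂/∂y)(-3*x*z + 2*y^2 - y*z) dy = (4*y - z) dy, which multiplied by dx ∧ dz gives (-4*y + z) dx ∧ dy ∧ dz
Collecting like 3-forms: d(omega) = (-7*y + z) dx ∧ dy ∧ dz.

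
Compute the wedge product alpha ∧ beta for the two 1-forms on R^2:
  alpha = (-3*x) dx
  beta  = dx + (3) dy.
alpha ∧ beta = (-9*x) dx ∧ dy

Distribute the wedge, using dx_i ∧ dx_j = -dx_j ∧ dx_i and dx_i ∧ dx_i = 0. For each pair (i, j) with i < j, the coefficient of dx_i ∧ dx_j in alpha ∧ beta is (alpha_i * beta_j - alpha_j * beta_i). Collecting: alpha ∧ beta = (-9*x) dx ∧ dy.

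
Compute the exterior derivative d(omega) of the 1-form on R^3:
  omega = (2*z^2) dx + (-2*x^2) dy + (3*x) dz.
d(omega) = (-4*x) dx ∧ dy + (3 - 4*z) dx ∧ dz

For a 1-form omega = sum_i f_i dx_i, the exterior derivative is
  d(omega) = sum_{i < j} (∂f_j/∂x_i - ∂f_i/∂x_j) dx_i ∧ dx_j.
  coefficient of dx ∧ dy: ∂f_2/∂x - ∂f_1/∂y = ∂(-2*x^2)/∂x - ∂(2*z^2)/∂y = -4*x
  coefficient of dx ∧ dz: ∂f_3/∂x - ∂f_1/∂z = ∂(3*x)/∂x - ∂(2*z^2)/∂z = 3 - 4*z
Assembling: d(omega) = (-4*x) dx ∧ dy + (3 - 4*z) dx ∧ dz.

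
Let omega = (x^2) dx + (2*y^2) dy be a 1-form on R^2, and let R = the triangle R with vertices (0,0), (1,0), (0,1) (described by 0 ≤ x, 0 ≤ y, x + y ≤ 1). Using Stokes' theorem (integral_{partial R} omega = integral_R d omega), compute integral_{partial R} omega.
integral_(partial R) omega = 0

Stokes: integral_partial_R omega = integral_R d omega with d omega = (∂Q/∂x - ∂P/∂y) dx ∧ dy.
  ∂Q/∂x = 0
  ∂P/∂y = 0
  integrand = ∂Q/∂x - ∂P/∂y = 0.
Integrating over R: integral_0^1 integral_0^{1-x} (0) dy dx = 0.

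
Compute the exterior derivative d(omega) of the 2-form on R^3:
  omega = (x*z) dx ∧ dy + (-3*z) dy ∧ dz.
d(omega) = (x) dx ∧ dy ∧ dz

For a 2-form omega = sum_{i<j} g_{ij} dx_i ∧ dx_j, the exterior derivative is
  d(omega) = sum_{i<j} d(g_{ij}) ∧ dx_i ∧ dx_j = sum_{i<j, k} (∂g_{ij}/∂x_k) dx_k ∧ dx_i ∧ dx_j.
Expand each term, using dx_k ∧ dx_i ∧ dx_j = sgn(permutation) dx_{(a)} ∧ dx_{(b)} ∧ dx_{(c)} with (a < b < c) sorted:
  d(x*z) includes (∂/∂z)(x*z) dz = (x) dz, which multiplied by dx ∧ dy gives (x) dx ∧ dy ∧ dz
Collecting like 3-forms: d(omega) = (x) dx ∧ dy ∧ dz.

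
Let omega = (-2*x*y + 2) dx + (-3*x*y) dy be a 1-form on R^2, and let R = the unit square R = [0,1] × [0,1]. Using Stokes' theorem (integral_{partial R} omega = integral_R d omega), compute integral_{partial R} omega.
integral_(partial R) omega = -1/2

Stokes: integral_partial_R omega = integral_R d omega with d omega = (∂Q/∂x - ∂P/∂y) dx ∧ dy.
  ∂Q/∂x = -3*y
  ∂P/∂y = -2*x
  integrand = ∂Q/∂x - ∂P/∂y = 2*x - 3*y.
Integrating over R: integral_0^1 integral_0^1 (2*x - 3*y) dx dy = -1/2.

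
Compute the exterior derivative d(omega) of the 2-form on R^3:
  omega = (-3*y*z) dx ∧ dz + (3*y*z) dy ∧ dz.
d(omega) = (3*z) dx ∧ dy ∧ dz

For a 2-form omega = sum_{i<j} g_{ij} dx_i ∧ dx_j, the exterior derivative is
  d(omega) = sum_{i<j} d(g_{ij}) ∧ dx_i ∧ dx_j = sum_{i<j, k} (∂g_{ij}/∂x_k) dx_k ∧ dx_i ∧ dx_j.
Expand each term, using dx_k ∧ dx_i ∧ dx_j = sgn(permutation) dx_{(a)} ∧ dx_{(b)} ∧ dx_{(c)} with (a < b < c) sorted:
  d(-3*y*z) includes (∂/∂y)(-3*y*z) dy = (-3*z) dy, which multiplied by dx ∧ dz gives (3*z) dx ∧ dy ∧ dz
Collecting like 3-forms: d(omega) = (3*z) dx ∧ dy ∧ dz.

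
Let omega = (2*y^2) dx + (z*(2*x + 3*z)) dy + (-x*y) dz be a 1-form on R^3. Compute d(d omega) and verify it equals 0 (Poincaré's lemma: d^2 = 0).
d(d omega) = 0

Step 1: d omega = sum_{i<j} (∂f_j/∂x_i - ∂f_i/∂x_j) dx_i ∧ dx_j:
  coeff of dx ∧ dy: -4*y + 2*z
  coeff of dx ∧ dz: -y
  coeff of dy ∧ dz: -3*x - 6*z
Step 2: Apply d again to each 2-form coefficient. The only possible 3-form in R^3 is dx ∧ dy ∧ dz, with coefficient
  ∂(coeff of dy∧dz)/∂x - ∂(coeff of dx∧dz)/∂y + ∂(coeff of dx∧dy)/∂z
  = ∂/∂x (-3*x - 6*z) - ∂/∂y (-y) + ∂/∂z (-4*y + 2*z).
Each of these terms simplifies to sums of mixed partials that cancel in pairs. The result is 0 (by equality of mixed partials for smooth functions — Schwarz / Clairaut).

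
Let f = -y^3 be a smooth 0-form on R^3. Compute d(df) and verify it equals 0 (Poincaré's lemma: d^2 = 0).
d(df) = 0

Step 1: df = sum_i (∂f/∂x_i) dx_i = (0) dx + (-3*y^2) dy + (0) dz.
Step 2: Apply d again. Using the 1-form formula, the coefficient of dx ∧ dy in d(df) is ∂^2 f/∂x ∂y - ∂^2 f/∂y ∂x = (0) - (0) = 0 (equality of mixed partials for smooth f).
Similarly for dx ∧ dz and dy ∧ dz — all coefficients vanish. So d(df) = 0.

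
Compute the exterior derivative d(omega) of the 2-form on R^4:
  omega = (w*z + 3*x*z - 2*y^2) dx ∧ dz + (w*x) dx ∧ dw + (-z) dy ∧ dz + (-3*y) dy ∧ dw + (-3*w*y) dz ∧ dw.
d(omega) = (4*y) dx ∧ dy ∧ dz + (z) dx ∧ dz ∧ dw + (-3*w) dy ∧ dz ∧ dw

For a 2-form omega = sum_{i<j} g_{ij} dx_i ∧ dx_j, the exterior derivative is
  d(omega) = sum_{i<j} d(g_{ij}) ∧ dx_i ∧ dx_j = sum_{i<j, k} (∂g_{ij}/∂x_k) dx_k ∧ dx_i ∧ dx_j.
Expand each term, using dx_k ∧ dx_i ∧ dx_j = sgn(permutation) dx_{(a)} ∧ dx_{(b)} ∧ dx_{(c)} with (a < b < c) sorted:
  d(w*z + 3*x*z - 2*y^2) includes (∂/∂y)(w*z + 3*x*z - 2*y^2) dy = (-4*y) dy, which multiplied by dx ∧ dz gives (4*y) dx ∧ dy ∧ dz
  d(w*z + 3*x*z - 2*y^2) includes (∂/∂w)(w*z + 3*x*z - 2*y^2) dw = (z) dw, which multiplied by dx ∧ dz gives (z) dx ∧ dz ∧ dw
  d(-3*w*y) includes (∂/∂y)(-3*w*y) dy = (-3*w) dy, which multiplied by dz ∧ dw gives (-3*w) dy ∧ dz ∧ dw
Collecting like 3-forms: d(omega) = (4*y) dx ∧ dy ∧ dz + (z) dx ∧ dz ∧ dw + (-3*w) dy ∧ dz ∧ dw.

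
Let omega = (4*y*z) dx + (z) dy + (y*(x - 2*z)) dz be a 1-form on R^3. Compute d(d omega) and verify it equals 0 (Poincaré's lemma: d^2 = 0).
d(d omega) = 0

Step 1: d omega = sum_{i<j} (∂f_j/∂x_i - ∂f_i/∂x_j) dx_i ∧ dx_j:
  coeff of dx ∧ dy: -4*z
  coeff of dx ∧ dz: -3*y
  coeff of dy ∧ dz: x - 2*z - 1
Step 2: Apply d again to each 2-form coefficient. The only possible 3-form in R^3 is dx ∧ dy ∧ dz, with coefficient
  ∂(coeff of dy∧dz)/∂x - ∂(coeff of dx∧dz)/∂y + ∂(coeff of dx∧dy)/∂z
  = ∂/∂x (x - 2*z - 1) - ∂/∂y (-3*y) + ∂/∂z (-4*z).
Each of these terms simplifies to sums of mixed partials that cancel in pairs. The result is 0 (by equality of mixed partials for smooth functions — Schwarz / Clairaut).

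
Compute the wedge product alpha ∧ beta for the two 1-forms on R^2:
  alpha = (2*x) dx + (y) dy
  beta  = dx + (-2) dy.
alpha ∧ beta = (-4*x - y) dx ∧ dy

Distribute the wedge, using dx_i ∧ dx_j = -dx_j ∧ dx_i and dx_i ∧ dx_i = 0. For each pair (i, j) with i < j, the coefficient of dx_i ∧ dx_j in alpha ∧ beta is (alpha_i * beta_j - alpha_j * beta_i). Collecting: alpha ∧ beta = (-4*x - y) dx ∧ dy.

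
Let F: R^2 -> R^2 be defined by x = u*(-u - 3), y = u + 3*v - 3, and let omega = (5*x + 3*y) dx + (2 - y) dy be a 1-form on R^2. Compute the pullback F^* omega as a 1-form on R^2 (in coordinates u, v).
F^* omega = (10*u^3 + 39*u^2 - 18*u*v + 53*u - 30*v + 32) du + (-3*u - 9*v + 15) dv

Using F^*(f dg) = (f ∘ F) d(g ∘ F), substitute each coordinate x_i by F_i(u, v) in f_i, and replace dx_i by d F_i = (∂F_i/∂u) du + (∂F_i/∂v) dv.
  For the x component: f_1(F) = -5*u^2 - 12*u + 9*v - 9; d F_1 = (-2*u - 3) du + (0) dv
  For the y component: f_2(F) = -u - 3*v + 5; d F_2 = (1) du + (3) dv
Combining and collecting du, dv coefficients:
  coeff of du: 10*u^3 + 39*u^2 - 18*u*v + 53*u - 30*v + 32
  coeff of dv: -3*u - 9*v + 15
F^* omega = (10*u^3 + 39*u^2 - 18*u*v + 53*u - 30*v + 32) du + (-3*u - 9*v + 15) dv.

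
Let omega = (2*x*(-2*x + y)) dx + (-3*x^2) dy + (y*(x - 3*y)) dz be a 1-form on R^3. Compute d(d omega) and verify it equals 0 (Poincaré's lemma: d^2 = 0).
d(d omega) = 0

Step 1: d omega = sum_{i<j} (∂f_j/∂x_i - ∂f_i/∂x_j) dx_i ∧ dx_j:
  coeff of dx ∧ dy: -8*x
  coeff of dx ∧ dz: y
  coeff of dy ∧ dz: x - 6*y
Step 2: Apply d again to each 2-form coefficient. The only possible 3-form in R^3 is dx ∧ dy ∧ dz, with coefficient
  ∂(coeff of dy∧dz)/∂x - ∂(coeff of dx∧dz)/∂y + ∂(coeff of dx∧dy)/∂z
  = ∂/∂x (x - 6*y) - ∂/∂y (y) + ∂/∂z (-8*x).
Each of these terms simplifies to sums of mixed partials that cancel in pairs. The result is 0 (by equality of mixed partials for smooth functions — Schwarz / Clairaut).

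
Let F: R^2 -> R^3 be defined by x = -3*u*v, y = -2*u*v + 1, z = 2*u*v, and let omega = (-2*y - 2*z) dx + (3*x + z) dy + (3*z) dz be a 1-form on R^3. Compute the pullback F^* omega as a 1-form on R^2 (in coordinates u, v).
F^* omega = (2*v*(13*u*v + 3)) du + (2*u*(13*u*v + 3)) dv

Using F^*(f dg) = (f ∘ F) d(g ∘ F), substitute each coordinate x_i by F_i(u, v) in f_i, and replace dx_i by d F_i = (∂F_i/∂u) du + (∂F_i/∂v) dv.
  For the x component: f_1(F) = -2; d F_1 = (-3*v) du + (-3*u) dv
  For the y component: f_2(F) = -7*u*v; d F_2 = (-2*v) du + (-2*u) dv
  For the z component: f_3(F) = 6*u*v; d F_3 = (2*v) du + (2*u) dv
Combining and collecting du, dv coefficients:
  coeff of du: 2*v*(13*u*v + 3)
  coeff of dv: 2*u*(13*u*v + 3)
F^* omega = (2*v*(13*u*v + 3)) du + (2*u*(13*u*v + 3)) dv.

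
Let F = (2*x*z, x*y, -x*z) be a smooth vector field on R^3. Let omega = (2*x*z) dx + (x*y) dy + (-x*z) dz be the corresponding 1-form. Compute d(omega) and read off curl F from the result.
d(omega) = (0) dy ∧ dz + (2*x + z) dz ∧ dx + (y) dx ∧ dy; curl F = (0, 2*x + z, y)

d omega = sum_{i<j} (∂f_j/∂x_i - ∂f_i/∂x_j) dx_i ∧ dx_j. Under the identification (dy ∧ dz, dz ∧ dx, dx ∧ dy) ↔ (e_x, e_y, e_z), the coefficients are exactly the components of curl F. Compute:
  ∂R/∂y - ∂Q/∂z = (0) - (0) = 0
  ∂P/∂z - ∂R/∂x = (2*x) - (-z) = 2*x + z
  ∂Q/∂x - ∂P/∂y = (y) - (0) = y.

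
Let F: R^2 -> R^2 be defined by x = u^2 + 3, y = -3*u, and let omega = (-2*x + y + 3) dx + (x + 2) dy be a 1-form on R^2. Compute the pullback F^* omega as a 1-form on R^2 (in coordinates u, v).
F^* omega = (-4*u^3 - 9*u^2 - 6*u - 15) du

Using F^*(f dg) = (f ∘ F) d(g ∘ F), substitute each coordinate x_i by F_i(u, v) in f_i, and replace dx_i by d F_i = (∂F_i/∂u) du + (∂F_i/∂v) dv.
  For the x component: f_1(F) = -2*u^2 - 3*u - 3; d F_1 = (2*u) du + (0) dv
  For the y component: f_2(F) = u^2 + 5; d F_2 = (-3) du + (0) dv
Combining and collecting du, dv coefficients:
  coeff of du: -4*u^3 - 9*u^2 - 6*u - 15
  coeff of dv: 0
F^* omega = (-4*u^3 - 9*u^2 - 6*u - 15) du.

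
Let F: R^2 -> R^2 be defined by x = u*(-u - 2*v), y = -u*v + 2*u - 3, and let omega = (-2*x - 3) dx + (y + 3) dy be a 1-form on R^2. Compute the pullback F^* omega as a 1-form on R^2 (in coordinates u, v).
F^* omega = (-4*u^3 - 12*u^2*v - 7*u*v^2 - 4*u*v + 10*u + 6*v) du + (u*(-4*u^2 - 7*u*v - 2*u + 6)) dv

Using F^*(f dg) = (f ∘ F) d(g ∘ F), substitute each coordinate x_i by F_i(u, v) in f_i, and replace dx_i by d F_i = (∂F_i/∂u) du + (∂F_i/∂v) dv.
  For the x component: f_1(F) = 2*u^2 + 4*u*v - 3; d F_1 = (-2*u - 2*v) du + (-2*u) dv
  For the y component: f_2(F) = u*(2 - v); d F_2 = (2 - v) du + (-u) dv
Combining and collecting du, dv coefficients:
  coeff of du: -4*u^3 - 12*u^2*v - 7*u*v^2 - 4*u*v + 10*u + 6*v
  coeff of dv: u*(-4*u^2 - 7*u*v - 2*u + 6)
F^* omega = (-4*u^3 - 12*u^2*v - 7*u*v^2 - 4*u*v + 10*u + 6*v) du + (u*(-4*u^2 - 7*u*v - 2*u + 6)) dv.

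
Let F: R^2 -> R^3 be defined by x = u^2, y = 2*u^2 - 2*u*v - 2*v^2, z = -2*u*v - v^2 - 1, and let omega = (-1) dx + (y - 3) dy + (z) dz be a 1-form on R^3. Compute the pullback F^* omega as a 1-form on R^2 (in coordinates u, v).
F^* omega = (8*u^3 - 12*u^2*v - 14*u + 6*v^3 + 8*v) du + (-4*u^3 + 18*u*v^2 + 8*u + 10*v^3 + 14*v) dv

Using F^*(f dg) = (f ∘ F) d(g ∘ F), substitute each coordinate x_i by F_i(u, v) in f_i, and replace dx_i by d F_i = (∂F_i/∂u) du + (∂F_i/∂v) dv.
  For the x component: f_1(F) = -1; d F_1 = (2*u) du + (0) dv
  For the y component: f_2(F) = 2*u^2 - 2*u*v - 2*v^2 - 3; d F_2 = (4*u - 2*v) du + (-2*u - 4*v) dv
  For the z component: f_3(F) = -2*u*v - v^2 - 1; d F_3 = (-2*v) du + (-2*u - 2*v) dv
Combining and collecting du, dv coefficients:
  coeff of du: 8*u^3 - 12*u^2*v - 14*u + 6*v^3 + 8*v
  coeff of dv: -4*u^3 + 18*u*v^2 + 8*u + 10*v^3 + 14*v
F^* omega = (8*u^3 - 12*u^2*v - 14*u + 6*v^3 + 8*v) du + (-4*u^3 + 18*u*v^2 + 8*u + 10*v^3 + 14*v) dv.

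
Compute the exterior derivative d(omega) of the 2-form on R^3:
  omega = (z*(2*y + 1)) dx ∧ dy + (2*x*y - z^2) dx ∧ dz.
d(omega) = (-2*x + 2*y + 1) dx ∧ dy ∧ dz

For a 2-form omega = sum_{i<j} g_{ij} dx_i ∧ dx_j, the exterior derivative is
  d(omega) = sum_{i<j} d(g_{ij}) ∧ dx_i ∧ dx_j = sum_{i<j, k} (∂g_{ij}/∂x_k) dx_k ∧ dx_i ∧ dx_j.
Expand each term, using dx_k ∧ dx_i ∧ dx_j = sgn(permutation) dx_{(a)} ∧ dx_{(b)} ∧ dx_{(c)} with (a < b < c) sorted:
  d(z*(2*y + 1)) includes (∂/∂z)(z*(2*y + 1)) dz = (2*y + 1) dz, which multiplied by dx ∧ dy gives (2*y + 1) dx ∧ dy ∧ dz
  d(2*x*y - z^2) includes (∂/∂y)(2*x*y - z^2) dy = (2*x) dy, which multiplied by dx ∧ dz gives (-2*x) dx ∧ dy ∧ dz
Collecting like 3-forms: d(omega) = (-2*x + 2*y + 1) dx ∧ dy ∧ dz.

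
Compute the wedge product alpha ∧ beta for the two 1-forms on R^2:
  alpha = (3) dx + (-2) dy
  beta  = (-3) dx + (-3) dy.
alpha ∧ beta = (-15) dx ∧ dy

Distribute the wedge, using dx_i ∧ dx_j = -dx_j ∧ dx_i and dx_i ∧ dx_i = 0. For each pair (i, j) with i < j, the coefficient of dx_i ∧ dx_j in alpha ∧ beta is (alpha_i * beta_j - alpha_j * beta_i). Collecting: alpha ∧ beta = (-15) dx ∧ dy.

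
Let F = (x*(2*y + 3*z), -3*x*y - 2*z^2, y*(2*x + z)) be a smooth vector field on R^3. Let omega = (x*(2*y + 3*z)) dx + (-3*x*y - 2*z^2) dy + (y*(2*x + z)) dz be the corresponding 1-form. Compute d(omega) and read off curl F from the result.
d(omega) = (2*x + 5*z) dy ∧ dz + (3*x - 2*y) dz ∧ dx + (-2*x - 3*y) dx ∧ dy; curl F = (2*x + 5*z, 3*x - 2*y, -2*x - 3*y)

d omega = sum_{i<j} (∂f_j/∂x_i - ∂f_i/∂x_j) dx_i ∧ dx_j. Under the identification (dy ∧ dz, dz ∧ dx, dx ∧ dy) ↔ (e_x, e_y, e_z), the coefficients are exactly the components of curl F. Compute:
  ∂R/∂y - ∂Q/∂z = (2*x + z) - (-4*z) = 2*x + 5*z
  ∂P/∂z - ∂R/∂x = (3*x) - (2*y) = 3*x - 2*y
  ∂Q/∂x - ∂P/∂y = (-3*y) - (2*x) = -2*x - 3*y.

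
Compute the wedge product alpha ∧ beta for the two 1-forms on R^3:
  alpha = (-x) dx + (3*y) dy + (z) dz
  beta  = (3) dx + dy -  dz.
alpha ∧ beta = (-x - 9*y) dx ∧ dy + (x - 3*z) dx ∧ dz + (-3*y - z) dy ∧ dz

Distribute the wedge, using dx_i ∧ dx_j = -dx_j ∧ dx_i and dx_i ∧ dx_i = 0. For each pair (i, j) with i < j, the coefficient of dx_i ∧ dx_j in alpha ∧ beta is (alpha_i * beta_j - alpha_j * beta_i). Collecting: alpha ∧ beta = (-x - 9*y) dx ∧ dy + (x - 3*z) dx ∧ dz + (-3*y - z) dy ∧ dz.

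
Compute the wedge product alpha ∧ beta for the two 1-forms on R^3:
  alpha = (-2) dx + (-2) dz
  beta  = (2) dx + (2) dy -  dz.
alpha ∧ beta = (-4) dx ∧ dy + (6) dx ∧ dz + (4) dy ∧ dz

Distribute the wedge, using dx_i ∧ dx_j = -dx_j ∧ dx_i and dx_i ∧ dx_i = 0. For each pair (i, j) with i < j, the coefficient of dx_i ∧ dx_j in alpha ∧ beta is (alpha_i * beta_j - alpha_j * beta_i). Collecting: alpha ∧ beta = (-4) dx ∧ dy + (6) dx ∧ dz + (4) dy ∧ dz.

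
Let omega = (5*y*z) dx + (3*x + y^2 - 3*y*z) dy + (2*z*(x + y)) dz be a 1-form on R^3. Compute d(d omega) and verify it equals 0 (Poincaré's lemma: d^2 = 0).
d(d omega) = 0

Step 1: d omega = sum_{i<j} (∂f_j/∂x_i - ∂f_i/∂x_j) dx_i ∧ dx_j:
  coeff of dx ∧ dy: 3 - 5*z
  coeff of dx ∧ dz: -5*y + 2*z
  coeff of dy ∧ dz: 3*y + 2*z
Step 2: Apply d again to each 2-form coefficient. The only possible 3-form in R^3 is dx ∧ dy ∧ dz, with coefficient
  ∂(coeff of dy∧dz)/∂x - ∂(coeff of dx∧dz)/∂y + ∂(coeff of dx∧dy)/∂z
  = ∂/∂x (3*y + 2*z) - ∂/∂y (-5*y + 2*z) + ∂/∂z (3 - 5*z).
Each of these terms simplifies to sums of mixed partials that cancel in pairs. The result is 0 (by equality of mixed partials for smooth functions — Schwarz / Clairaut).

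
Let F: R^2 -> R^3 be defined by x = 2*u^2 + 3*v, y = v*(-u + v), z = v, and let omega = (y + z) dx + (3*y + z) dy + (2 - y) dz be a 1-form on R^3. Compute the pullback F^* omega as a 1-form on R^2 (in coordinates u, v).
F^* omega = (v*(-4*u^2 + 7*u*v + 4*u - 3*v^2 - v)) du + (3*u^2*v - 9*u*v^2 - 3*u*v + 6*v^3 + 4*v^2 + 3*v + 2) dv

Using F^*(f dg) = (f ∘ F) d(g ∘ F), substitute each coordinate x_i by F_i(u, v) in f_i, and replace dx_i by d F_i = (∂F_i/∂u) du + (∂F_i/∂v) dv.
  For the x component: f_1(F) = v*(-u + v + 1); d F_1 = (4*u) du + (3) dv
  For the y component: f_2(F) = v*(-3*u + 3*v + 1); d F_2 = (-v) du + (-u + 2*v) dv
  For the z component: f_3(F) = u*v - v^2 + 2; d F_3 = (0) du + (1) dv
Combining and collecting du, dv coefficients:
  coeff of du: v*(-4*u^2 + 7*u*v + 4*u - 3*v^2 - v)
  coeff of dv: 3*u^2*v - 9*u*v^2 - 3*u*v + 6*v^3 + 4*v^2 + 3*v + 2
F^* omega = (v*(-4*u^2 + 7*u*v + 4*u - 3*v^2 - v)) du + (3*u^2*v - 9*u*v^2 - 3*u*v + 6*v^3 + 4*v^2 + 3*v + 2) dv.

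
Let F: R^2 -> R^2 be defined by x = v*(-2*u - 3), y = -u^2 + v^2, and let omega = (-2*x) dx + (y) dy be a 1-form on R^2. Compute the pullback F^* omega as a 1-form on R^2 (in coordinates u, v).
F^* omega = (2*u^3 - 10*u*v^2 - 12*v^2) du + (2*v*(-5*u^2 - 12*u + v^2 - 9)) dv

Using F^*(f dg) = (f ∘ F) d(g ∘ F), substitute each coordinate x_i by F_i(u, v) in f_i, and replace dx_i by d F_i = (∂F_i/∂u) du + (∂F_i/∂v) dv.
  For the x component: f_1(F) = 2*v*(2*u + 3); d F_1 = (-2*v) du + (-2*u - 3) dv
  For the y component: f_2(F) = -u^2 + v^2; d F_2 = (-2*u) du + (2*v) dv
Combining and collecting du, dv coefficients:
  coeff of du: 2*u^3 - 10*u*v^2 - 12*v^2
  coeff of dv: 2*v*(-5*u^2 - 12*u + v^2 - 9)
F^* omega = (2*u^3 - 10*u*v^2 - 12*v^2) du + (2*v*(-5*u^2 - 12*u + v^2 - 9)) dv.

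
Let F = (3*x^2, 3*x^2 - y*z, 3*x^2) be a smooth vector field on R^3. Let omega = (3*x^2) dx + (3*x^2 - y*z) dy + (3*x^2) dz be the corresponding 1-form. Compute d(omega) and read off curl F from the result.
d(omega) = (y) dy ∧ dz + (-6*x) dz ∧ dx + (6*x) dx ∧ dy; curl F = (y, -6*x, 6*x)

d omega = sum_{i<j} (∂f_j/∂x_i - ∂f_i/∂x_j) dx_i ∧ dx_j. Under the identification (dy ∧ dz, dz ∧ dx, dx ∧ dy) ↔ (e_x, e_y, e_z), the coefficients are exactly the components of curl F. Compute:
  ∂R/∂y - ∂Q/∂z = (0) - (-y) = y
  ∂P/∂z - ∂R/∂x = (0) - (6*x) = -6*x
  ∂Q/∂x - ∂P/∂y = (6*x) - (0) = 6*x.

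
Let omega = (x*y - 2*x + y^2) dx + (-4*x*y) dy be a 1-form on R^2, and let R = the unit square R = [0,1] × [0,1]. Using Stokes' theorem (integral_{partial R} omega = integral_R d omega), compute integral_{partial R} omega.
integral_(partial R) omega = -7/2

Stokes: integral_partial_R omega = integral_R d omega with d omega = (∂Q/∂x - ∂P/∂y) dx ∧ dy.
  ∂Q/∂x = -4*y
  ∂P/∂y = x + 2*y
  integrand = ∂Q/∂x - ∂P/∂y = -x - 6*y.
Integrating over R: integral_0^1 integral_0^1 (-x - 6*y) dx dy = -7/2.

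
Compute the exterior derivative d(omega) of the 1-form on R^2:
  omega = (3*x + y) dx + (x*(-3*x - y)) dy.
d(omega) = (-6*x - y - 1) dx ∧ dy

For a 1-form omega = sum_i f_i dx_i, the exterior derivative is
  d(omega) = sum_{i < j} (∂f_j/∂x_i - ∂f_i/∂x_j) dx_i ∧ dx_j.
  coefficient of dx ∧ dy: ∂f_2/∂x - ∂f_1/∂y = ∂(x*(-3*x - y))/∂x - ∂(3*x + y)/∂y = -6*x - y - 1
Assembling: d(omega) = (-6*x - y - 1) dx ∧ dy.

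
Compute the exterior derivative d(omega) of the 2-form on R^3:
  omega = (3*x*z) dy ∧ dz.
d(omega) = (3*z) dx ∧ dy ∧ dz

For a 2-form omega = sum_{i<j} g_{ij} dx_i ∧ dx_j, the exterior derivative is
  d(omega) = sum_{i<j} d(g_{ij}) ∧ dx_i ∧ dx_j = sum_{i<j, k} (∂g_{ij}/∂x_k) dx_k ∧ dx_i ∧ dx_j.
Expand each term, using dx_k ∧ dx_i ∧ dx_j = sgn(permutation) dx_{(a)} ∧ dx_{(b)} ∧ dx_{(c)} with (a < b < c) sorted:
  d(3*x*z) includes (∂/∂x)(3*x*z) dx = (3*z) dx, which multiplied by dy ∧ dz gives (3*z) dx ∧ dy ∧ dz
Collecting like 3-forms: d(omega) = (3*z) dx ∧ dy ∧ dz.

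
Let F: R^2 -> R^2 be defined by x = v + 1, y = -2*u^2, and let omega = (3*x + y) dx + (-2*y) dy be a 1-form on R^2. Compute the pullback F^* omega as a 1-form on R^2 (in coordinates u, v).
F^* omega = (-16*u^3) du + (-2*u^2 + 3*v + 3) dv

Using F^*(f dg) = (f ∘ F) d(g ∘ F), substitute each coordinate x_i by F_i(u, v) in f_i, and replace dx_i by d F_i = (∂F_i/∂u) du + (∂F_i/∂v) dv.
  For the x component: f_1(F) = -2*u^2 + 3*v + 3; d F_1 = (0) du + (1) dv
  For the y component: f_2(F) = 4*u^2; d F_2 = (-4*u) du + (0) dv
Combining and collecting du, dv coefficients:
  coeff of du: -16*u^3
  coeff of dv: -2*u^2 + 3*v + 3
F^* omega = (-16*u^3) du + (-2*u^2 + 3*v + 3) dv.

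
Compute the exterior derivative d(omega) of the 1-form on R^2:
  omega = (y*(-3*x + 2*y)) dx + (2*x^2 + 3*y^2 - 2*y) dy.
d(omega) = (7*x - 4*y) dx ∧ dy

For a 1-form omega = sum_i f_i dx_i, the exterior derivative is
  d(omega) = sum_{i < j} (∂f_j/∂x_i - ∂f_i/∂x_j) dx_i ∧ dx_j.
  coefficient of dx ∧ dy: ∂f_2/∂x - ∂f_1/∂y = ∂(2*x^2 + 3*y^2 - 2*y)/∂x - ∂(y*(-3*x + 2*y))/∂y = 7*x - 4*y
Assembling: d(omega) = (7*x - 4*y) dx ∧ dy.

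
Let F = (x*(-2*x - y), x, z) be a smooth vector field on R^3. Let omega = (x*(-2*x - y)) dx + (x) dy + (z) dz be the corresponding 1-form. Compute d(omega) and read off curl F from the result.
d(omega) = (0) dy ∧ dz + (0) dz ∧ dx + (x + 1) dx ∧ dy; curl F = (0, 0, x + 1)

d omega = sum_{i<j} (∂f_j/∂x_i - ∂f_i/∂x_j) dx_i ∧ dx_j. Under the identification (dy ∧ dz, dz ∧ dx, dx ∧ dy) ↔ (e_x, e_y, e_z), the coefficients are exactly the components of curl F. Compute:
  ∂R/∂y - ∂Q/∂z = (0) - (0) = 0
  ∂P/∂z - ∂R/∂x = (0) - (0) = 0
  ∂Q/∂x - ∂P/∂y = (1) - (-x) = x + 1.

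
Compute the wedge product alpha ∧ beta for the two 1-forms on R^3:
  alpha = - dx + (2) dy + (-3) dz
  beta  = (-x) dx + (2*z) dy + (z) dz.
alpha ∧ beta = (2*x - 2*z) dx ∧ dy + (-3*x - z) dx ∧ dz + (8*z) dy ∧ dz

Distribute the wedge, using dx_i ∧ dx_j = -dx_j ∧ dx_i and dx_i ∧ dx_i = 0. For each pair (i, j) with i < j, the coefficient of dx_i ∧ dx_j in alpha ∧ beta is (alpha_i * beta_j - alpha_j * beta_i). Collecting: alpha ∧ beta = (2*x - 2*z) dx ∧ dy + (-3*x - z) dx ∧ dz + (8*z) dy ∧ dz.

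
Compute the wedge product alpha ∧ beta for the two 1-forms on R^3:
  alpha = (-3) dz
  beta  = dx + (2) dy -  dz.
alpha ∧ beta = (3) dx ∧ dz + (6) dy ∧ dz

Distribute the wedge, using dx_i ∧ dx_j = -dx_j ∧ dx_i and dx_i ∧ dx_i = 0. For each pair (i, j) with i < j, the coefficient of dx_i ∧ dx_j in alpha ∧ beta is (alpha_i * beta_j - alpha_j * beta_i). Collecting: alpha ∧ beta = (3) dx ∧ dz + (6) dy ∧ dz.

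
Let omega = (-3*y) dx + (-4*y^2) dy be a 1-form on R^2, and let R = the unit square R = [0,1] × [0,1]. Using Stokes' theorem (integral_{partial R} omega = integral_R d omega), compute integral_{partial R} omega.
integral_(partial R) omega = 3

Stokes: integral_partial_R omega = integral_R d omega with d omega = (∂Q/∂x - ∂P/∂y) dx ∧ dy.
  ∂Q/∂x = 0
  ∂P/∂y = -3
  integrand = ∂Q/∂x - ∂P/∂y = 3.
Integrating over R: integral_0^1 integral_0^1 (3) dx dy = 3.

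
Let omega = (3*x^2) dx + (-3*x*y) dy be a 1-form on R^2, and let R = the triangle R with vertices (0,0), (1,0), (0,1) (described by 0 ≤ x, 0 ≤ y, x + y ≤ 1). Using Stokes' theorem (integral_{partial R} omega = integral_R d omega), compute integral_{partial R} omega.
integral_(partial R) omega = -1/2

Stokes: integral_partial_R omega = integral_R d omega with d omega = (∂Q/∂x - ∂P/∂y) dx ∧ dy.
  ∂Q/∂x = -3*y
  ∂P/∂y = 0
  integrand = ∂Q/∂x - ∂P/∂y = -3*y.
Integrating over R: integral_0^1 integral_0^{1-x} (-3*y) dy dx = -1/2.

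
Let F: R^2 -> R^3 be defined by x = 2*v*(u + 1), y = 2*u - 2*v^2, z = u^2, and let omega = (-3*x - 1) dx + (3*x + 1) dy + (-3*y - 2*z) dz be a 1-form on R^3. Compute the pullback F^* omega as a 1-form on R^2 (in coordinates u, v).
F^* omega = (-4*u^3 - 12*u^2 + 12*u*v - 12*v^2 + 10*v + 2) du + (-12*u^2*v - 24*u*v^2 - 24*u*v - 2*u - 24*v^2 - 16*v - 2) dv

Using F^*(f dg) = (f ∘ F) d(g ∘ F), substitute each coordinate x_i by F_i(u, v) in f_i, and replace dx_i by d F_i = (∂F_i/∂u) du + (∂F_i/∂v) dv.
  For the x component: f_1(F) = -6*u*v - 6*v - 1; d F_1 = (2*v) du + (2*u + 2) dv
  For the y component: f_2(F) = 6*u*v + 6*v + 1; d F_2 = (2) du + (-4*v) dv
  For the z component: f_3(F) = -2*u^2 - 6*u + 6*v^2; d F_3 = (2*u) du + (0) dv
Combining and collecting du, dv coefficients:
  coeff of du: -4*u^3 - 12*u^2 + 12*u*v - 12*v^2 + 10*v + 2
  coeff of dv: -12*u^2*v - 24*u*v^2 - 24*u*v - 2*u - 24*v^2 - 16*v - 2
F^* omega = (-4*u^3 - 12*u^2 + 12*u*v - 12*v^2 + 10*v + 2) du + (-12*u^2*v - 24*u*v^2 - 24*u*v - 2*u - 24*v^2 - 16*v - 2) dv.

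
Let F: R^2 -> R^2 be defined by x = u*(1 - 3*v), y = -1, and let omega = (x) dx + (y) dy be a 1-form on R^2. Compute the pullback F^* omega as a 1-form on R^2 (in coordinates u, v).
F^* omega = (u*(9*v^2 - 6*v + 1)) du + (u^2*(9*v - 3)) dv

Using F^*(f dg) = (f ∘ F) d(g ∘ F), substitute each coordinate x_i by F_i(u, v) in f_i, and replace dx_i by d F_i = (∂F_i/∂u) du + (∂F_i/∂v) dv.
  For the x component: f_1(F) = u*(1 - 3*v); d F_1 = (1 - 3*v) du + (-3*u) dv
  For the y component: f_2(F) = -1; d F_2 = (0) du + (0) dv
Combining and collecting du, dv coefficients:
  coeff of du: u*(9*v^2 - 6*v + 1)
  coeff of dv: u^2*(9*v - 3)
F^* omega = (u*(9*v^2 - 6*v + 1)) du + (u^2*(9*v - 3)) dv.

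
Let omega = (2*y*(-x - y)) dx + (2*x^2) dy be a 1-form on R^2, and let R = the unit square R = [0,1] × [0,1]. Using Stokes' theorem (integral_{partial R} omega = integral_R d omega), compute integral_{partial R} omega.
integral_(partial R) omega = 5

Stokes: integral_partial_R omega = integral_R d omega with d omega = (∂Q/∂x - ∂P/∂y) dx ∧ dy.
  ∂Q/∂x = 4*x
  ∂P/∂y = -2*x - 4*y
  integrand = ∂Q/∂x - ∂P/∂y = 6*x + 4*y.
Integrating over R: integral_0^1 integral_0^1 (6*x + 4*y) dx dy = 5.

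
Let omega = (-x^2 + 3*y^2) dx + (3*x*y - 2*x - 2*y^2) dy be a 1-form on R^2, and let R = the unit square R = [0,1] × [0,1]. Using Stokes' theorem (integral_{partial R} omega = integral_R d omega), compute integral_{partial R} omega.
integral_(partial R) omega = -7/2

Stokes: integral_partial_R omega = integral_R d omega with d omega = (∂Q/∂x - ∂P/∂y) dx ∧ dy.
  ∂Q/∂x = 3*y - 2
  ∂P/∂y = 6*y
  integrand = ∂Q/∂x - ∂P/∂y = -3*y - 2.
Integrating over R: integral_0^1 integral_0^1 (-3*y - 2) dx dy = -7/2.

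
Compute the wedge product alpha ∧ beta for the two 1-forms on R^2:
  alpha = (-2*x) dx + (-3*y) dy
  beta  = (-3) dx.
alpha ∧ beta = (-9*y) dx ∧ dy

Distribute the wedge, using dx_i ∧ dx_j = -dx_j ∧ dx_i and dx_i ∧ dx_i = 0. For each pair (i, j) with i < j, the coefficient of dx_i ∧ dx_j in alpha ∧ beta is (alpha_i * beta_j - alpha_j * beta_i). Collecting: alpha ∧ beta = (-9*y) dx ∧ dy.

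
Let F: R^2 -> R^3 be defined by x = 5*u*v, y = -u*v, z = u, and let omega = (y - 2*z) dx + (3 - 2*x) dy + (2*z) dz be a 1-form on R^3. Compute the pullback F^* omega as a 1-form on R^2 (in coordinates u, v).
F^* omega = (5*u*v^2 - 10*u*v + 2*u - 3*v) du + (u*(5*u*v - 10*u - 3)) dv

Using F^*(f dg) = (f ∘ F) d(g ∘ F), substitute each coordinate x_i by F_i(u, v) in f_i, and replace dx_i by d F_i = (∂F_i/∂u) du + (∂F_i/∂v) dv.
  For the x component: f_1(F) = u*(-v - 2); d F_1 = (5*v) du + (5*u) dv
  For the y component: f_2(F) = -10*u*v + 3; d F_2 = (-v) du + (-u) dv
  For the z component: f_3(F) = 2*u; d F_3 = (1) du + (0) dv
Combining and collecting du, dv coefficients:
  coeff of du: 5*u*v^2 - 10*u*v + 2*u - 3*v
  coeff of dv: u*(5*u*v - 10*u - 3)
F^* omega = (5*u*v^2 - 10*u*v + 2*u - 3*v) du + (u*(5*u*v - 10*u - 3)) dv.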